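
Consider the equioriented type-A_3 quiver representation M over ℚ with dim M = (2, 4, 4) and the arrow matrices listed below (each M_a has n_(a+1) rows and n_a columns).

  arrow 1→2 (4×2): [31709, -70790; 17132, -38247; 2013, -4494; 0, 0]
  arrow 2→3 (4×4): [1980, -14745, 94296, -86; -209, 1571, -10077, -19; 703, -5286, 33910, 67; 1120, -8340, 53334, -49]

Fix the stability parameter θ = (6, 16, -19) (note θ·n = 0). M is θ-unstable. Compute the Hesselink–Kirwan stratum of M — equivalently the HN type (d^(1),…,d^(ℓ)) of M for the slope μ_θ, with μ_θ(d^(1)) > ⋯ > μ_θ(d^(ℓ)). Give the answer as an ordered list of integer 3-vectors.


Barcode: M ≅ I[1,3]^2, I[2,3]^2. HN layers by μ_θ (2 steps, strictly decreasing):
  μ^(1)=1; μ^(2)=-3/2

((2, 2, 2); (0, 2, 2))


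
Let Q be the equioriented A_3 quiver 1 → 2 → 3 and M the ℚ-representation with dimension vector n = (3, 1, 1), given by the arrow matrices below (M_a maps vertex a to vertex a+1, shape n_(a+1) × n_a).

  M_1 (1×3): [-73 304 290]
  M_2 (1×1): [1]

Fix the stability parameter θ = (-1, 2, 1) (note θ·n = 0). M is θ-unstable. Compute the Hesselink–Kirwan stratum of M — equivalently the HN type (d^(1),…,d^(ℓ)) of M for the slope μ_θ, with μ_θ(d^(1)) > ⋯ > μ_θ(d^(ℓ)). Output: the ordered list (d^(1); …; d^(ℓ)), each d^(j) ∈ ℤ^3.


Interval decomposition of M: I[1,1]^2, I[1,3].
HN type (ℓ=2): μ^(1)=3/2; μ^(2)=-1

((0, 1, 1); (3, 0, 0))


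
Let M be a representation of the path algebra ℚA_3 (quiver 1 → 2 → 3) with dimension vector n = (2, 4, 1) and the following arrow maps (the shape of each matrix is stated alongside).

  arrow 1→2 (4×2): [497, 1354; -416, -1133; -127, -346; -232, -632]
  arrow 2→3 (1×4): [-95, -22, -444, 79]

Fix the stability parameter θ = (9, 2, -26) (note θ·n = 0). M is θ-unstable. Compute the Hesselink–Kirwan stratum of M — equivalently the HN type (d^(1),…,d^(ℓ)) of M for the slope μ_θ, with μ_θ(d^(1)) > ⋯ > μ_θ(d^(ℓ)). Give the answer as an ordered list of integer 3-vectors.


Barcode: M ≅ I[1,2], I[1,3], I[2,2]^2. HN layers by μ_θ (3 steps, strictly decreasing):
  μ^(1)=11/2; μ^(2)=2; μ^(3)=-5

((1, 1, 0); (0, 2, 0); (1, 1, 1))


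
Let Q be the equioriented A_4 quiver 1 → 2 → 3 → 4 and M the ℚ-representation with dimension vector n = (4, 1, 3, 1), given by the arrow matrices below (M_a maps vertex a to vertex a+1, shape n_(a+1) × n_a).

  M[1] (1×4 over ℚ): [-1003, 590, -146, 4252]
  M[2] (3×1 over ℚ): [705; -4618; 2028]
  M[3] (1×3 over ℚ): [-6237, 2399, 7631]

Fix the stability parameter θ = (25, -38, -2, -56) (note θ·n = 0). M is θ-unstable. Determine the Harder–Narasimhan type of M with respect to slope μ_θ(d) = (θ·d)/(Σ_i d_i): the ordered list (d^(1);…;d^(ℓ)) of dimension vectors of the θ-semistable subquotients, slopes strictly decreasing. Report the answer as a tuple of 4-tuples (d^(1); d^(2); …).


Barcode: M ≅ I[1,1]^3, I[1,4], I[3,3]^2. HN layers by μ_θ (3 steps, strictly decreasing):
  μ^(1)=25; μ^(2)=-2; μ^(3)=-71/4

((3, 0, 0, 0); (0, 0, 2, 0); (1, 1, 1, 1))


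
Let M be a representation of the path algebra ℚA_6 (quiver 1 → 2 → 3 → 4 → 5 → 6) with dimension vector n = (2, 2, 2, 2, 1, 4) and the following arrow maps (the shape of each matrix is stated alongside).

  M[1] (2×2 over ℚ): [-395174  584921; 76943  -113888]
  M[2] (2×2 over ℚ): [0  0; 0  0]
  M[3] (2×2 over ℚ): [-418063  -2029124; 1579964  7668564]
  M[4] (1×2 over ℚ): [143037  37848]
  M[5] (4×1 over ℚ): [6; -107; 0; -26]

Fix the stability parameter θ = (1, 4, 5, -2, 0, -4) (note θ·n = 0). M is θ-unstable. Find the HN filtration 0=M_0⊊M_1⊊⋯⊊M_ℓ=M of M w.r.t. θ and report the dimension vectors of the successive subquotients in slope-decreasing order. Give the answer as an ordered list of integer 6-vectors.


Barcode: M ≅ I[1,2]^2, I[3,4], I[3,6], I[6,6]^3. HN layers by μ_θ (5 steps, strictly decreasing):
  μ^(1)=4; μ^(2)=3/2; μ^(3)=1; μ^(4)=-1/4; μ^(5)=-4

((0, 2, 0, 0, 0, 0); (0, 0, 1, 1, 0, 0); (2, 0, 0, 0, 0, 0); (0, 0, 1, 1, 1, 1); (0, 0, 0, 0, 0, 3))


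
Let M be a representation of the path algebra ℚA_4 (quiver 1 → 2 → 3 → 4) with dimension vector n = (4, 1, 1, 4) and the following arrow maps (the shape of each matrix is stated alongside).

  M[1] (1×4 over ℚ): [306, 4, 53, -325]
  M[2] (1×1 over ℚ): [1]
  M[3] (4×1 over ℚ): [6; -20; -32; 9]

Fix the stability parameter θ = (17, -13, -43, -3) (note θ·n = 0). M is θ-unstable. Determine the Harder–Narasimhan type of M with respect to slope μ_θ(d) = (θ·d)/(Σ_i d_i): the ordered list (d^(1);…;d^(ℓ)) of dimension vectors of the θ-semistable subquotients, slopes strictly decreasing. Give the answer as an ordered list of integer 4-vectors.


Interval decomposition of M: I[1,1]^3, I[1,4], I[4,4]^3.
HN type (ℓ=3): μ^(1)=17; μ^(2)=-3; μ^(3)=-13

((3, 0, 0, 0); (0, 0, 0, 4); (1, 1, 1, 0))


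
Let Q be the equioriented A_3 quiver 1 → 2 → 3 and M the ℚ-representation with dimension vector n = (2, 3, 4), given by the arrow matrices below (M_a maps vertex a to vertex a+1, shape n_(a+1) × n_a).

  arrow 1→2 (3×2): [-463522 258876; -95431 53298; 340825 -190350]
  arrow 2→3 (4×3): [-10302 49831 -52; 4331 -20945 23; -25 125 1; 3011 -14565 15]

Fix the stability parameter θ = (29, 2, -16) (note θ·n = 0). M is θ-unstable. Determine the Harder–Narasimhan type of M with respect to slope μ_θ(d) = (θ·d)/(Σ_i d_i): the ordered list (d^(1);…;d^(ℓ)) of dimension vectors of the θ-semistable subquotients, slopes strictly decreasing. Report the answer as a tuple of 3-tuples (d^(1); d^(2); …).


Interval decomposition of M: I[1,1], I[1,3], I[2,3]^2, I[3,3].
HN type (ℓ=4): μ^(1)=29; μ^(2)=5; μ^(3)=-7; μ^(4)=-16

((1, 0, 0); (1, 1, 1); (0, 2, 2); (0, 0, 1))


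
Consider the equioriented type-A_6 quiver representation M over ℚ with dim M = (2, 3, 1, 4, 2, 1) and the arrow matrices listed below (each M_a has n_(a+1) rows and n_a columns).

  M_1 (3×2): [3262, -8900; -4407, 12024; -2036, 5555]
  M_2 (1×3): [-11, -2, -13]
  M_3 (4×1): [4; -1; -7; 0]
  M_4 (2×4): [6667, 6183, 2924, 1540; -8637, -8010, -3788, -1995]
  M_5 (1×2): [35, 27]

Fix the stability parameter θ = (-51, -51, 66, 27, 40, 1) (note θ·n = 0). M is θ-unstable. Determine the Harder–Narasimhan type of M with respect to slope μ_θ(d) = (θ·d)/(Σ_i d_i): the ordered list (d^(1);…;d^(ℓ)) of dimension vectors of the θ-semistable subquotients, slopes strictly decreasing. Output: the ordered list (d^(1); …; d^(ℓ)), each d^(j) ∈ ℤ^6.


Interval decomposition of M: I[1,2], I[1,6], I[2,2], I[4,4]^2, I[4,5].
HN type (ℓ=4): μ^(1)=40; μ^(2)=67/2; μ^(3)=27; μ^(4)=-51

((0, 0, 0, 0, 1, 0); (0, 0, 1, 1, 1, 1); (0, 0, 0, 3, 0, 0); (2, 3, 0, 0, 0, 0))


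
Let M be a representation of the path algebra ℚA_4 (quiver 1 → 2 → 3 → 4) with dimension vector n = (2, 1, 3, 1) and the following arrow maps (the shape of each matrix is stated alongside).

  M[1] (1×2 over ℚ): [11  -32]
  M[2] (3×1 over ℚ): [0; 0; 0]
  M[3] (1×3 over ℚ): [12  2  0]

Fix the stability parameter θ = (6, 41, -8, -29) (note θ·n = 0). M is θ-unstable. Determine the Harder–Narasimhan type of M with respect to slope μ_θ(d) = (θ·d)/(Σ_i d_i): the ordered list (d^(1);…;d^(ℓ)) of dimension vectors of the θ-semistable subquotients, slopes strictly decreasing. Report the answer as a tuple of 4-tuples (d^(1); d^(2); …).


Barcode: M ≅ I[1,1], I[1,2], I[3,3]^2, I[3,4]. HN layers by μ_θ (4 steps, strictly decreasing):
  μ^(1)=41; μ^(2)=6; μ^(3)=-8; μ^(4)=-37/2

((0, 1, 0, 0); (2, 0, 0, 0); (0, 0, 2, 0); (0, 0, 1, 1))


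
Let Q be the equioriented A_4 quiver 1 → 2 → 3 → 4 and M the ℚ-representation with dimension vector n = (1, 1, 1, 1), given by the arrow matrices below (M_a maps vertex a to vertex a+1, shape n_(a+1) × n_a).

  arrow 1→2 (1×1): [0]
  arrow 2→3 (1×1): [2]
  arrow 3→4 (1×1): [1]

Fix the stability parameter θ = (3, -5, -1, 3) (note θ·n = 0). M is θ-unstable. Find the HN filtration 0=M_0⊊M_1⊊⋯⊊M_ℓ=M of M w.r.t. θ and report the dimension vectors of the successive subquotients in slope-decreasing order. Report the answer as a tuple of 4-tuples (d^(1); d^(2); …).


Interval decomposition of M: I[1,1], I[2,4].
HN type (ℓ=3): μ^(1)=3; μ^(2)=-1; μ^(3)=-5

((1, 0, 0, 1); (0, 0, 1, 0); (0, 1, 0, 0))


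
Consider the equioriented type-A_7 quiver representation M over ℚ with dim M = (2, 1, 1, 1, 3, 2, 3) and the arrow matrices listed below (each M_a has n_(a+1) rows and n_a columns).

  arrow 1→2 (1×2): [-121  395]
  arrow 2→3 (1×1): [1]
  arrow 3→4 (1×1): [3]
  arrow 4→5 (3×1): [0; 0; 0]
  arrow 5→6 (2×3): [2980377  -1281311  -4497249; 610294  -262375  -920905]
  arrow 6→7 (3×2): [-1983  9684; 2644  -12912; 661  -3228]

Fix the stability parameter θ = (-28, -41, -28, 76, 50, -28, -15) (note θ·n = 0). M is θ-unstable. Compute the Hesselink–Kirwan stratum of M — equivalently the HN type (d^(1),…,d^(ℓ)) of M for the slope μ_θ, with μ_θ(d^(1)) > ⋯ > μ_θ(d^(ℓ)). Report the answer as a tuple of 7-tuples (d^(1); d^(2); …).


Barcode: M ≅ I[1,1], I[1,4], I[5,5], I[5,6], I[5,7], I[7,7]^2. HN layers by μ_θ (7 steps, strictly decreasing):
  μ^(1)=76; μ^(2)=50; μ^(3)=11; μ^(4)=7/3; μ^(5)=-15; μ^(6)=-28; μ^(7)=-69/2

((0, 0, 0, 1, 0, 0, 0); (0, 0, 0, 0, 1, 0, 0); (0, 0, 0, 0, 1, 1, 0); (0, 0, 0, 0, 1, 1, 1); (0, 0, 0, 0, 0, 0, 2); (1, 0, 1, 0, 0, 0, 0); (1, 1, 0, 0, 0, 0, 0))


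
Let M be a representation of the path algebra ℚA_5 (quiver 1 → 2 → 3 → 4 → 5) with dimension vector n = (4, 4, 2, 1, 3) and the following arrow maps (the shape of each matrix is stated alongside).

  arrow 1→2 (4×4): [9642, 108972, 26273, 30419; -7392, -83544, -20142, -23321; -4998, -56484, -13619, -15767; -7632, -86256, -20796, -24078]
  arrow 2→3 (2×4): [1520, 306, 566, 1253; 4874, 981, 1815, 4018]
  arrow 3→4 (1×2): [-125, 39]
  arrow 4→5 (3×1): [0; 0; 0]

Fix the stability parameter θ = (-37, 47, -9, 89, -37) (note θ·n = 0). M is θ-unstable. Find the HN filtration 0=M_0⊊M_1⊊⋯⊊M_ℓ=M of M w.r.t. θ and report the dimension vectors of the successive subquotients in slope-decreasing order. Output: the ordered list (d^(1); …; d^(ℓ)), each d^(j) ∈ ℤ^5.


Interval decomposition of M: I[1,1]^2, I[1,3], I[1,4], I[2,2]^2, I[5,5]^3.
HN type (ℓ=4): μ^(1)=89; μ^(2)=47; μ^(3)=19; μ^(4)=-37

((0, 0, 0, 1, 0); (0, 2, 0, 0, 0); (0, 2, 2, 0, 0); (4, 0, 0, 0, 3))


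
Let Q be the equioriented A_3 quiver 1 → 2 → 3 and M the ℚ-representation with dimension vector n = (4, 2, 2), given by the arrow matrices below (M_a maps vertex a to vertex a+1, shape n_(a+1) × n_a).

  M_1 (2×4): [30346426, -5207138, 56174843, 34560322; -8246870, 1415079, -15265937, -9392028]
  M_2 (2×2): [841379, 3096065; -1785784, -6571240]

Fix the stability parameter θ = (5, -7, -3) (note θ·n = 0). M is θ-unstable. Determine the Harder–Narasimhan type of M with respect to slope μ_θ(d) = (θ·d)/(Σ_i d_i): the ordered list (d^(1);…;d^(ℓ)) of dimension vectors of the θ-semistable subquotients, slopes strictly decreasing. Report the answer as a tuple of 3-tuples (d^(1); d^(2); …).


Barcode: M ≅ I[1,1]^2, I[1,2], I[1,3], I[3,3]. HN layers by μ_θ (4 steps, strictly decreasing):
  μ^(1)=5; μ^(2)=-1; μ^(3)=-5/3; μ^(4)=-3

((2, 0, 0); (1, 1, 0); (1, 1, 1); (0, 0, 1))


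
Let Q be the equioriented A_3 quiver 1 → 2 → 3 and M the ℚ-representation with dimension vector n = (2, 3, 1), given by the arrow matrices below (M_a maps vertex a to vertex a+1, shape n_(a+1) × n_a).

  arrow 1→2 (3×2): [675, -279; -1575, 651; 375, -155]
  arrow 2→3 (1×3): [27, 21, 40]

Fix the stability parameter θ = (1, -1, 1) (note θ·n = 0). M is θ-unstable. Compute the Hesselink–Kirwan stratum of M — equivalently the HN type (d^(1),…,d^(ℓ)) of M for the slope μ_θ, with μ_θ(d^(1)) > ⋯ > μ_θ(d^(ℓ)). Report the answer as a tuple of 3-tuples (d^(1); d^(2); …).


Interval decomposition of M: I[1,1], I[1,3], I[2,2]^2.
HN type (ℓ=3): μ^(1)=1; μ^(2)=0; μ^(3)=-1

((1, 0, 1); (1, 1, 0); (0, 2, 0))


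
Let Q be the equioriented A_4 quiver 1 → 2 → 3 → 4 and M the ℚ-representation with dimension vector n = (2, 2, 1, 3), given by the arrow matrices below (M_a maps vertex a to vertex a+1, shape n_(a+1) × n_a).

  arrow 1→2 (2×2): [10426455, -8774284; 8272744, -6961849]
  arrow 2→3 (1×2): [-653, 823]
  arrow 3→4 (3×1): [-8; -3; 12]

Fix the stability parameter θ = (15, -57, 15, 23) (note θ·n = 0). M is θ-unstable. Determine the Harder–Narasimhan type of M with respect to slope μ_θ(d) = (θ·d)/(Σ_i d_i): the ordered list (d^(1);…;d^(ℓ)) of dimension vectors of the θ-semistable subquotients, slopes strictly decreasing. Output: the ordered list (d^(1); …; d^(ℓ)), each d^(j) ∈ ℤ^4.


Via rank(M_{q-1}∘⋯∘M_p): M ≅ I[1,2], I[1,4], I[4,4]^2.
μ_θ-semistable layers: μ^(1)=23; μ^(2)=15; μ^(3)=-21

((0, 0, 0, 3); (0, 0, 1, 0); (2, 2, 0, 0))


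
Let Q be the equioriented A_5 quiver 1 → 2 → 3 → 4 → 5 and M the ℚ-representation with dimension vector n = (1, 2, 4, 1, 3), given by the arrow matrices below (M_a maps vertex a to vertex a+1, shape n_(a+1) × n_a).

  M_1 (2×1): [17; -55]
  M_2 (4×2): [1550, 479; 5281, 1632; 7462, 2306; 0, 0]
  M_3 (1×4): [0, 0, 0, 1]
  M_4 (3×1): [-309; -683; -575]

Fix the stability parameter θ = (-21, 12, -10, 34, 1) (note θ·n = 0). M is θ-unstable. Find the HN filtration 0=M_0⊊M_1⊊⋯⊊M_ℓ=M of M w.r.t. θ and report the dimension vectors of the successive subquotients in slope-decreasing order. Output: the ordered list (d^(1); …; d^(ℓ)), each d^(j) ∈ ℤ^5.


Interval decomposition of M: I[1,3], I[2,3], I[3,3], I[3,5], I[5,5]^2.
HN type (ℓ=4): μ^(1)=35/2; μ^(2)=1; μ^(3)=-10; μ^(4)=-21

((0, 0, 0, 1, 1); (0, 2, 2, 0, 2); (0, 0, 2, 0, 0); (1, 0, 0, 0, 0))


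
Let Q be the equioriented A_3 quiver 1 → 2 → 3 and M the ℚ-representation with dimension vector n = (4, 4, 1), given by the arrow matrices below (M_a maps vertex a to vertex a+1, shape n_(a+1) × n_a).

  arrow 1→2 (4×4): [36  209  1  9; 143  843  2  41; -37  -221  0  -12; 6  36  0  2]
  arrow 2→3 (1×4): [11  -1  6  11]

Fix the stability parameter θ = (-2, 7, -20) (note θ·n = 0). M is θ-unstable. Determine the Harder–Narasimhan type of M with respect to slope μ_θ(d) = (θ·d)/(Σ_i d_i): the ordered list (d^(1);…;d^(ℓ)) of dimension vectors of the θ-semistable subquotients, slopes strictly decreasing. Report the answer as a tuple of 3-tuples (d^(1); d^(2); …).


Interval decomposition of M: I[1,2]^3, I[1,3].
HN type (ℓ=3): μ^(1)=7; μ^(2)=-2; μ^(3)=-5

((0, 3, 0); (3, 0, 0); (1, 1, 1))


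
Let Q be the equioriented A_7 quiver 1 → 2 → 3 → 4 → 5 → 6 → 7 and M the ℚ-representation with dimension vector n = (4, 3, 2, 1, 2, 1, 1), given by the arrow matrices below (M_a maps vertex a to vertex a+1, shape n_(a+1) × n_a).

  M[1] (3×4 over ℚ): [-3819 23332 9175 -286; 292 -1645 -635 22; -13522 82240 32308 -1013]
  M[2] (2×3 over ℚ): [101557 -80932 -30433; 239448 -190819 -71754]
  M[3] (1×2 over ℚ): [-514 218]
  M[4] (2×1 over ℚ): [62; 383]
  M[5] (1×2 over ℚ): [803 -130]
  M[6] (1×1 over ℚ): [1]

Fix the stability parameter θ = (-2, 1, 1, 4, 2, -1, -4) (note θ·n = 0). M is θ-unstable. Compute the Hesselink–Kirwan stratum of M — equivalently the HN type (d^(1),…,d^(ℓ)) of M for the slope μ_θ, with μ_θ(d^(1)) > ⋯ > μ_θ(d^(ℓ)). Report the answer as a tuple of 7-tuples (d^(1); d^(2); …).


Barcode: M ≅ I[1,1], I[1,2], I[1,3], I[1,7], I[5,5]. HN layers by μ_θ (4 steps, strictly decreasing):
  μ^(1)=2; μ^(2)=1; μ^(3)=1/2; μ^(4)=-2

((0, 0, 0, 0, 1, 0, 0); (0, 2, 1, 0, 0, 0, 0); (0, 1, 1, 1, 1, 1, 1); (4, 0, 0, 0, 0, 0, 0))


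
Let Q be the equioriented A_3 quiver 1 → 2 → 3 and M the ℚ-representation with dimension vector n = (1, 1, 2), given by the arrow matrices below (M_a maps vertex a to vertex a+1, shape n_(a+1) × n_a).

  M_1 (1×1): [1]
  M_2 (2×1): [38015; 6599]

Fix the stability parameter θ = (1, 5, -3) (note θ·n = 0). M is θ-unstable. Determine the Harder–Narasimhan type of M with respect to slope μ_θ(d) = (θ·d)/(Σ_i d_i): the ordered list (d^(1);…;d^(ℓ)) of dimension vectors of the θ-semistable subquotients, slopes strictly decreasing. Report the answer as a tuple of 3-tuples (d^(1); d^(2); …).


Barcode: M ≅ I[1,3], I[3,3]. HN layers by μ_θ (2 steps, strictly decreasing):
  μ^(1)=1; μ^(2)=-3

((1, 1, 1); (0, 0, 1))


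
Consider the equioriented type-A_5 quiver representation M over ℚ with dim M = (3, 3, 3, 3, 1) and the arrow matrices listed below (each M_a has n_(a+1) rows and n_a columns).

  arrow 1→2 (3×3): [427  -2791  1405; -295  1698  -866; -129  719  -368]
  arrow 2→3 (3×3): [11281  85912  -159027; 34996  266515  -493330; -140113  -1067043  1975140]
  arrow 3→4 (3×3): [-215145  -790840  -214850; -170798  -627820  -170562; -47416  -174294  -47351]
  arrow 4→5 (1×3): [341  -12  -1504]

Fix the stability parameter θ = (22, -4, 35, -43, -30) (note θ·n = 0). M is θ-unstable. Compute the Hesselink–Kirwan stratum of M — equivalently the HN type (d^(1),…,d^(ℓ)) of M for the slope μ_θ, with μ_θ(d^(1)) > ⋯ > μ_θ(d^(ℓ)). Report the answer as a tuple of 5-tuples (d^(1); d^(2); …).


Interval decomposition of M: I[1,3], I[1,4], I[1,5], I[4,4].
HN type (ℓ=5): μ^(1)=35; μ^(2)=9; μ^(3)=5/2; μ^(4)=-4; μ^(5)=-43

((0, 0, 1, 0, 0); (1, 1, 0, 0, 0); (1, 1, 1, 1, 0); (1, 1, 1, 1, 1); (0, 0, 0, 1, 0))


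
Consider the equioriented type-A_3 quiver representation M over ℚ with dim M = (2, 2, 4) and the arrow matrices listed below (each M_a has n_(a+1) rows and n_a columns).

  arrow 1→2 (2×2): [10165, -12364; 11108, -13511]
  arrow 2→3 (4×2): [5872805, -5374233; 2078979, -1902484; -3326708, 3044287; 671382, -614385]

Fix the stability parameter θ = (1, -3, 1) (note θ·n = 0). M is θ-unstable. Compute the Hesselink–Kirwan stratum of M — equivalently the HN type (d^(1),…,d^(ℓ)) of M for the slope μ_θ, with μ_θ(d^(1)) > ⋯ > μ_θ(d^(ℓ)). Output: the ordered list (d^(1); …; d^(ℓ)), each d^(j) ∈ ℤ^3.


Barcode: M ≅ I[1,3]^2, I[3,3]^2. HN layers by μ_θ (2 steps, strictly decreasing):
  μ^(1)=1; μ^(2)=-1

((0, 0, 4); (2, 2, 0))


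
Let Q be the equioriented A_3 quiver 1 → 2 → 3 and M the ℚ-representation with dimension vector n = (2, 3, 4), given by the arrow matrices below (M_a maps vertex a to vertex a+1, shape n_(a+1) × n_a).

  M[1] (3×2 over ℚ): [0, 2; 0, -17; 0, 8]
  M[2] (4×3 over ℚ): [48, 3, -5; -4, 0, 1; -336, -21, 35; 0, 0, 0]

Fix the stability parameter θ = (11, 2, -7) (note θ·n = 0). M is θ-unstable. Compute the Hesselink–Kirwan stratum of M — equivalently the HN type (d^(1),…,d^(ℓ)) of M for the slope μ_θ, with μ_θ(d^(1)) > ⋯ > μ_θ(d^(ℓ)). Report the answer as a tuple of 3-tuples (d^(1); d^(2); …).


Barcode: M ≅ I[1,1], I[1,3], I[2,2], I[2,3], I[3,3]^2. HN layers by μ_θ (4 steps, strictly decreasing):
  μ^(1)=11; μ^(2)=2; μ^(3)=-5/2; μ^(4)=-7

((1, 0, 0); (1, 2, 1); (0, 1, 1); (0, 0, 2))


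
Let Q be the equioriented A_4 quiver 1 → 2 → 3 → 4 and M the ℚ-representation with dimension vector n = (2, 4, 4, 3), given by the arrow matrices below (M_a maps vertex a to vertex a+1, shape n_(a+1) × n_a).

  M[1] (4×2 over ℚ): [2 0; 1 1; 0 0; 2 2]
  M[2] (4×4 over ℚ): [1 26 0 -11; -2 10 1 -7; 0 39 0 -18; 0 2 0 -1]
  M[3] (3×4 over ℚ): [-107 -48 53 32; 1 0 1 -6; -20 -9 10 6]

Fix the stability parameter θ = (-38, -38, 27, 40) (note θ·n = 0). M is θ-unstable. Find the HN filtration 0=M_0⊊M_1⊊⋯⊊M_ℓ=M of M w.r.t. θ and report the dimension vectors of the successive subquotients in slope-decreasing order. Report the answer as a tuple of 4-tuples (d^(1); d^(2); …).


Interval decomposition of M: I[1,3], I[1,4], I[2,4]^2.
HN type (ℓ=3): μ^(1)=40; μ^(2)=27; μ^(3)=-38

((0, 0, 0, 3); (0, 0, 4, 0); (2, 4, 0, 0))


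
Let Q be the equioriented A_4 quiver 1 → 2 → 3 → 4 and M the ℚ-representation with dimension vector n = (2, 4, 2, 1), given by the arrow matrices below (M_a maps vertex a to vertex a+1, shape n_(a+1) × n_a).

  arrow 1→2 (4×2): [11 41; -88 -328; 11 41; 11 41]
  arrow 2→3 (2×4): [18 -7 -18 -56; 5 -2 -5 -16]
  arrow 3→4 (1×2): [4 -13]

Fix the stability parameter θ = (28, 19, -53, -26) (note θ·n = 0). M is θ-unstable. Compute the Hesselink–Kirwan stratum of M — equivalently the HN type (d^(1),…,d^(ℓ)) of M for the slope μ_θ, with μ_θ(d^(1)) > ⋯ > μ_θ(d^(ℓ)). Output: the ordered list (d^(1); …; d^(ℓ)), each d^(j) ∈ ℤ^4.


Barcode: M ≅ I[1,1], I[1,2], I[2,2], I[2,3], I[2,4]. HN layers by μ_θ (5 steps, strictly decreasing):
  μ^(1)=28; μ^(2)=47/2; μ^(3)=19; μ^(4)=-17; μ^(5)=-20

((1, 0, 0, 0); (1, 1, 0, 0); (0, 1, 0, 0); (0, 1, 1, 0); (0, 1, 1, 1))


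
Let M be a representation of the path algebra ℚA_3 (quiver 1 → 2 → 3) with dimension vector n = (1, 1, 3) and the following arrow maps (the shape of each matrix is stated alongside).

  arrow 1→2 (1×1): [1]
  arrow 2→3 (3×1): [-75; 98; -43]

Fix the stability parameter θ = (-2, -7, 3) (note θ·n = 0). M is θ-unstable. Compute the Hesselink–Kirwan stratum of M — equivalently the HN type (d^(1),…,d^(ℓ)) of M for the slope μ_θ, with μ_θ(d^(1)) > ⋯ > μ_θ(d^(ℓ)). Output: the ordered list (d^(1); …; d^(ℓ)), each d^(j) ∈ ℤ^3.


Interval decomposition of M: I[1,3], I[3,3]^2.
HN type (ℓ=2): μ^(1)=3; μ^(2)=-9/2

((0, 0, 3); (1, 1, 0))


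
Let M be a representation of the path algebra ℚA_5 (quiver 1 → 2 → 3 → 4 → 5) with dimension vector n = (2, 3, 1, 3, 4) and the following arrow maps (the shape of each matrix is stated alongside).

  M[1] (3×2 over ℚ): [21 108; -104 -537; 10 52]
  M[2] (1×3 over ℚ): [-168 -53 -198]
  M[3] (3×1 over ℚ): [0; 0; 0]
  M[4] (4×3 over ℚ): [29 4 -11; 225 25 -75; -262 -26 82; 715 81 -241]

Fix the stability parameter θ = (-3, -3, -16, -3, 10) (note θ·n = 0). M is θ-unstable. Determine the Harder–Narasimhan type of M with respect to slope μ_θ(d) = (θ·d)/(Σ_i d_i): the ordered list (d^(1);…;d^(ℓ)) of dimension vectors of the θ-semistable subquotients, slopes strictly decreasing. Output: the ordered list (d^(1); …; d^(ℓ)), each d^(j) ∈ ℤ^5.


Via rank(M_{q-1}∘⋯∘M_p): M ≅ I[1,2], I[1,3], I[2,2], I[4,4], I[4,5]^2, I[5,5]^2.
μ_θ-semistable layers: μ^(1)=10; μ^(2)=-3; μ^(3)=-22/3

((0, 0, 0, 0, 4); (1, 2, 0, 3, 0); (1, 1, 1, 0, 0))


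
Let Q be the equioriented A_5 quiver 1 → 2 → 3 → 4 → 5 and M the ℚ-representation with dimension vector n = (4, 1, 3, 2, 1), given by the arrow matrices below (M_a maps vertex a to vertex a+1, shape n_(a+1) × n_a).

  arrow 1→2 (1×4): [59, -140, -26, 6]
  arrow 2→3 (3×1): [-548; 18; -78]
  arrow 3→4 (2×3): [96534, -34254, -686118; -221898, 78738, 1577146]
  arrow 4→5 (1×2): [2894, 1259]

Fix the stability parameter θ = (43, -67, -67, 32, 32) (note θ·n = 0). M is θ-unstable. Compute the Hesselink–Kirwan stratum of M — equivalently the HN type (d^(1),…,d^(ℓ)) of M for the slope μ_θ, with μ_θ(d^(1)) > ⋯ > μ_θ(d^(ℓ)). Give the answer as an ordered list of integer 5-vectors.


Via rank(M_{q-1}∘⋯∘M_p): M ≅ I[1,1]^3, I[1,3], I[3,3], I[3,5], I[4,4].
μ_θ-semistable layers: μ^(1)=43; μ^(2)=32; μ^(3)=-91/3; μ^(4)=-67

((3, 0, 0, 0, 0); (0, 0, 0, 2, 1); (1, 1, 1, 0, 0); (0, 0, 2, 0, 0))


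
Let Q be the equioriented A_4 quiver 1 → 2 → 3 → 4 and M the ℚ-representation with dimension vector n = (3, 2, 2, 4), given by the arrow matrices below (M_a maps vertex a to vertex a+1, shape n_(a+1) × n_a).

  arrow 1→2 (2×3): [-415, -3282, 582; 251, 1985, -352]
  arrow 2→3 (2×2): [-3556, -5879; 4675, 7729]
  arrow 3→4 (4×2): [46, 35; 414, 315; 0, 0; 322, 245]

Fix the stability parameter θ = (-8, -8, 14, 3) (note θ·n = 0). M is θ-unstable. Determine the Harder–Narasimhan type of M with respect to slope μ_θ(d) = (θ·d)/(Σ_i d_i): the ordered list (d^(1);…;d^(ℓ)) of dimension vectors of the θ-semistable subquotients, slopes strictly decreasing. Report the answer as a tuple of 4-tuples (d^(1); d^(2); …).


Interval decomposition of M: I[1,1], I[1,3], I[1,4], I[4,4]^3.
HN type (ℓ=4): μ^(1)=14; μ^(2)=17/2; μ^(3)=3; μ^(4)=-8

((0, 0, 1, 0); (0, 0, 1, 1); (0, 0, 0, 3); (3, 2, 0, 0))


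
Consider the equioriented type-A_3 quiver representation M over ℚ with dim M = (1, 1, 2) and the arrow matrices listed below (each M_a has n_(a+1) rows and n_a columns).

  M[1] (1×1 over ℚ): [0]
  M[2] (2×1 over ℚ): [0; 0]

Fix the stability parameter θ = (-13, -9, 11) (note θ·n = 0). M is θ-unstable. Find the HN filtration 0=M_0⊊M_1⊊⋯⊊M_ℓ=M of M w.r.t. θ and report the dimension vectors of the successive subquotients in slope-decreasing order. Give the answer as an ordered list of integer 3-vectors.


Via rank(M_{q-1}∘⋯∘M_p): M ≅ I[1,1], I[2,2], I[3,3]^2.
μ_θ-semistable layers: μ^(1)=11; μ^(2)=-9; μ^(3)=-13

((0, 0, 2); (0, 1, 0); (1, 0, 0))


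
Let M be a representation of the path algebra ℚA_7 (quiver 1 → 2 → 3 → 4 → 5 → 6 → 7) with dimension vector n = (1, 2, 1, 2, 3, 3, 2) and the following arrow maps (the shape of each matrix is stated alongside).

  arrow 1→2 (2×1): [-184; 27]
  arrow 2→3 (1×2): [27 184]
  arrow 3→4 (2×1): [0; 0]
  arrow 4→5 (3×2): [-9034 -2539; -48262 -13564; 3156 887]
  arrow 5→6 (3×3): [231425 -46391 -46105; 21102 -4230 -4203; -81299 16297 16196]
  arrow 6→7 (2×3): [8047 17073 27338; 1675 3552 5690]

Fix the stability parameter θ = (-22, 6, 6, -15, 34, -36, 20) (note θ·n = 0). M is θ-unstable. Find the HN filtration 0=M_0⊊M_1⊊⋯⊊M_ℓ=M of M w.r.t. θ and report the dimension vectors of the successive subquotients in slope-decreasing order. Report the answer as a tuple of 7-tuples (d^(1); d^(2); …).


Interval decomposition of M: I[1,2], I[2,3], I[4,7]^2, I[5,5], I[6,6].
HN type (ℓ=7): μ^(1)=34; μ^(2)=20; μ^(3)=6; μ^(4)=-1; μ^(5)=-15; μ^(6)=-22; μ^(7)=-36

((0, 0, 0, 0, 1, 0, 0); (0, 0, 0, 0, 0, 0, 2); (0, 2, 1, 0, 0, 0, 0); (0, 0, 0, 0, 2, 2, 0); (0, 0, 0, 2, 0, 0, 0); (1, 0, 0, 0, 0, 0, 0); (0, 0, 0, 0, 0, 1, 0))


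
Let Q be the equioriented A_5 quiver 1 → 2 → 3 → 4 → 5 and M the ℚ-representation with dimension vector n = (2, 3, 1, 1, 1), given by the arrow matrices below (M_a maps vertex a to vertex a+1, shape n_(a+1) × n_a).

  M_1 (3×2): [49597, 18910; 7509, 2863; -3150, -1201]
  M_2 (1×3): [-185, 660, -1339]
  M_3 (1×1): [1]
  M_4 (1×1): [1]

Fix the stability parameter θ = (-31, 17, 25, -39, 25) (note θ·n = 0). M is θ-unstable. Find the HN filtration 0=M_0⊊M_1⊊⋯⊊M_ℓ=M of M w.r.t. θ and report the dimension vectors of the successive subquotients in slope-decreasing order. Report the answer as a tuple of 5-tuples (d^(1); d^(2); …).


Via rank(M_{q-1}∘⋯∘M_p): M ≅ I[1,2], I[1,5], I[2,2].
μ_θ-semistable layers: μ^(1)=25; μ^(2)=17; μ^(3)=1; μ^(4)=-31

((0, 0, 0, 0, 1); (0, 2, 0, 0, 0); (0, 1, 1, 1, 0); (2, 0, 0, 0, 0))


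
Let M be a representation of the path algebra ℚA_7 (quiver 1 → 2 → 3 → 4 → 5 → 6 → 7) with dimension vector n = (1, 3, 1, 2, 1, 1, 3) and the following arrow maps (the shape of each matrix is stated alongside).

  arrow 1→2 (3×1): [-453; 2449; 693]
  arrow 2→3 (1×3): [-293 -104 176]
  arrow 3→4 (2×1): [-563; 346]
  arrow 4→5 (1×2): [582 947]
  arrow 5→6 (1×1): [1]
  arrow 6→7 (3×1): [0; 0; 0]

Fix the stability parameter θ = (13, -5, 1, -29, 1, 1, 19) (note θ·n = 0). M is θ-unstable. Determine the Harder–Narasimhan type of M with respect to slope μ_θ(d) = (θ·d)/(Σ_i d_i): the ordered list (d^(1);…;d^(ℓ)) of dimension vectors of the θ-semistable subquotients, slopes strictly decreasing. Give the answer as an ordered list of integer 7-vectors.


Barcode: M ≅ I[1,6], I[2,2]^2, I[4,4], I[7,7]^3. HN layers by μ_θ (4 steps, strictly decreasing):
  μ^(1)=19; μ^(2)=1; μ^(3)=-5; μ^(4)=-29

((0, 0, 0, 0, 0, 0, 3); (0, 0, 0, 0, 1, 1, 0); (1, 3, 1, 1, 0, 0, 0); (0, 0, 0, 1, 0, 0, 0))


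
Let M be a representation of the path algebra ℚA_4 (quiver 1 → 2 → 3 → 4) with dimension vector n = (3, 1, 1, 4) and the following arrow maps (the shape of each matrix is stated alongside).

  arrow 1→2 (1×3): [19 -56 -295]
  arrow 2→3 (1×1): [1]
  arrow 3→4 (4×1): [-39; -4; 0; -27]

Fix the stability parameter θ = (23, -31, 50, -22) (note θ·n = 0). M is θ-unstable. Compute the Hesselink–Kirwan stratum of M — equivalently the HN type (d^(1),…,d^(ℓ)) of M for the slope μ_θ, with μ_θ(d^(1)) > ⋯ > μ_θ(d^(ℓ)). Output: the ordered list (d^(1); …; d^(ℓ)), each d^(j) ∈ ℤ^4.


Barcode: M ≅ I[1,1]^2, I[1,4], I[4,4]^3. HN layers by μ_θ (4 steps, strictly decreasing):
  μ^(1)=23; μ^(2)=14; μ^(3)=-4; μ^(4)=-22

((2, 0, 0, 0); (0, 0, 1, 1); (1, 1, 0, 0); (0, 0, 0, 3))


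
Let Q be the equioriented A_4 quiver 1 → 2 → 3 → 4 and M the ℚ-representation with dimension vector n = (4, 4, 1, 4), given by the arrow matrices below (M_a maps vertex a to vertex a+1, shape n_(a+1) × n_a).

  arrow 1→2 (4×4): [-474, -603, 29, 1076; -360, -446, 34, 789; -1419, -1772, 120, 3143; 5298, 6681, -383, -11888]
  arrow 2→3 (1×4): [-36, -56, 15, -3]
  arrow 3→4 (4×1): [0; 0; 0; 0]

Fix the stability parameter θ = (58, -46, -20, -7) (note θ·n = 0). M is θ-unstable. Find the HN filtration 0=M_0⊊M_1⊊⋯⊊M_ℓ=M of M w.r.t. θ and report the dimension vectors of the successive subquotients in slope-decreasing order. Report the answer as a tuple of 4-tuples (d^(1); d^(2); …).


Via rank(M_{q-1}∘⋯∘M_p): M ≅ I[1,1], I[1,2]^2, I[1,3], I[2,2], I[4,4]^4.
μ_θ-semistable layers: μ^(1)=58; μ^(2)=6; μ^(3)=-8/3; μ^(4)=-7; μ^(5)=-46

((1, 0, 0, 0); (2, 2, 0, 0); (1, 1, 1, 0); (0, 0, 0, 4); (0, 1, 0, 0))


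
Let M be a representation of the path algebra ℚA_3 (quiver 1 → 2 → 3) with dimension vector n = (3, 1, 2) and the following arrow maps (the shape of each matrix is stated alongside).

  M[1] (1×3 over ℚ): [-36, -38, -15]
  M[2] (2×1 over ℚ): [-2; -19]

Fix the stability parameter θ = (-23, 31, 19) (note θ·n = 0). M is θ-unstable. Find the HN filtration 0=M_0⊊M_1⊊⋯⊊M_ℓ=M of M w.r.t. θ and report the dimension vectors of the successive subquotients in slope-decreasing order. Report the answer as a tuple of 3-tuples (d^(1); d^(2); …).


Via rank(M_{q-1}∘⋯∘M_p): M ≅ I[1,1]^2, I[1,3], I[3,3].
μ_θ-semistable layers: μ^(1)=25; μ^(2)=19; μ^(3)=-23

((0, 1, 1); (0, 0, 1); (3, 0, 0))


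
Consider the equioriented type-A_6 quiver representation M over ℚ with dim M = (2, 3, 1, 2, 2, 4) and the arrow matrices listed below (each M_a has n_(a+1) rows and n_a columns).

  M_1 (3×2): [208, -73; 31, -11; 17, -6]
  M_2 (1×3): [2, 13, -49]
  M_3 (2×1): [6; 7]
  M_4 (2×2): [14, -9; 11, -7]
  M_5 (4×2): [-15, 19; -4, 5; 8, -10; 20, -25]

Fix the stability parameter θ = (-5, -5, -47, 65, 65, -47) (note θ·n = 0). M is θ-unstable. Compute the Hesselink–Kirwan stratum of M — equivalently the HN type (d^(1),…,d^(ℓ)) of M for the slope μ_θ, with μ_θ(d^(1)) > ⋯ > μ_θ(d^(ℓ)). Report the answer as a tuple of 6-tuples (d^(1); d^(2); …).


Interval decomposition of M: I[1,2], I[1,6], I[2,2], I[4,6], I[6,6]^2.
HN type (ℓ=4): μ^(1)=83/3; μ^(2)=-5; μ^(3)=-19; μ^(4)=-47

((0, 0, 0, 2, 2, 2); (1, 2, 0, 0, 0, 0); (1, 1, 1, 0, 0, 0); (0, 0, 0, 0, 0, 2))


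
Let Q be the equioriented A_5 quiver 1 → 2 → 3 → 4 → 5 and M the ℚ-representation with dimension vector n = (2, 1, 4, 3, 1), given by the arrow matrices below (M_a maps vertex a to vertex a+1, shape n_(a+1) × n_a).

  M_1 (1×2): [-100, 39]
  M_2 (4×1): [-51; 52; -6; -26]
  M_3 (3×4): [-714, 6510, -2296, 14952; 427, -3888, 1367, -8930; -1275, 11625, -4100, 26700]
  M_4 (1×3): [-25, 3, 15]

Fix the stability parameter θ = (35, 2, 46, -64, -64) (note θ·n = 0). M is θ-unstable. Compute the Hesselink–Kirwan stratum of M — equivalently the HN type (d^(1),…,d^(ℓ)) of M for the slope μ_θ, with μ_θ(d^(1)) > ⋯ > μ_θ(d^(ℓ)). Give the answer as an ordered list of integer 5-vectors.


Via rank(M_{q-1}∘⋯∘M_p): M ≅ I[1,1], I[1,4], I[3,3]^2, I[3,5], I[4,4].
μ_θ-semistable layers: μ^(1)=46; μ^(2)=35; μ^(3)=19/4; μ^(4)=-82/3; μ^(5)=-64

((0, 0, 2, 0, 0); (1, 0, 0, 0, 0); (1, 1, 1, 1, 0); (0, 0, 1, 1, 1); (0, 0, 0, 1, 0))


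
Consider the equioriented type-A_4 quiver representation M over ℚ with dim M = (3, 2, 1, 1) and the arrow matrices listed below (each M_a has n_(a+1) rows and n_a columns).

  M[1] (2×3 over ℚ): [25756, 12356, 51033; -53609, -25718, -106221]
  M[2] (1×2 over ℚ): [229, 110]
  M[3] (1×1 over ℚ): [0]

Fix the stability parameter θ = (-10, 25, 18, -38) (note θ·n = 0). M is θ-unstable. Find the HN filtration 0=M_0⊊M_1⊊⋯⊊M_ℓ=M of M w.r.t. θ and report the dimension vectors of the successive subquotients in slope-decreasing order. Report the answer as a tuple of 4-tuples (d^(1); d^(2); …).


Barcode: M ≅ I[1,1], I[1,2], I[1,3], I[4,4]. HN layers by μ_θ (4 steps, strictly decreasing):
  μ^(1)=25; μ^(2)=43/2; μ^(3)=-10; μ^(4)=-38

((0, 1, 0, 0); (0, 1, 1, 0); (3, 0, 0, 0); (0, 0, 0, 1))


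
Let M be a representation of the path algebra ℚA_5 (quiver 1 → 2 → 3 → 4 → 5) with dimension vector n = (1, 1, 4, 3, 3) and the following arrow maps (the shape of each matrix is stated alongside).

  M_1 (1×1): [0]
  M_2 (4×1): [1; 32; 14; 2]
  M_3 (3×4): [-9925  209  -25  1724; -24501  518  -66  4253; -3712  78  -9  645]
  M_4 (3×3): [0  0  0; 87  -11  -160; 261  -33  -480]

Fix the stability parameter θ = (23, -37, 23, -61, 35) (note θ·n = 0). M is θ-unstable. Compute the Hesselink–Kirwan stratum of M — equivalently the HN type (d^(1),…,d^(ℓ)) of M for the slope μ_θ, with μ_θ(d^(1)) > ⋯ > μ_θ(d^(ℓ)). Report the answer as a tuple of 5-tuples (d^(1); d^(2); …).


Via rank(M_{q-1}∘⋯∘M_p): M ≅ I[1,1], I[2,4], I[3,3], I[3,4], I[3,5], I[5,5]^2.
μ_θ-semistable layers: μ^(1)=35; μ^(2)=23; μ^(3)=-19; μ^(4)=-37

((0, 0, 0, 0, 3); (1, 0, 1, 0, 0); (0, 0, 3, 3, 0); (0, 1, 0, 0, 0))


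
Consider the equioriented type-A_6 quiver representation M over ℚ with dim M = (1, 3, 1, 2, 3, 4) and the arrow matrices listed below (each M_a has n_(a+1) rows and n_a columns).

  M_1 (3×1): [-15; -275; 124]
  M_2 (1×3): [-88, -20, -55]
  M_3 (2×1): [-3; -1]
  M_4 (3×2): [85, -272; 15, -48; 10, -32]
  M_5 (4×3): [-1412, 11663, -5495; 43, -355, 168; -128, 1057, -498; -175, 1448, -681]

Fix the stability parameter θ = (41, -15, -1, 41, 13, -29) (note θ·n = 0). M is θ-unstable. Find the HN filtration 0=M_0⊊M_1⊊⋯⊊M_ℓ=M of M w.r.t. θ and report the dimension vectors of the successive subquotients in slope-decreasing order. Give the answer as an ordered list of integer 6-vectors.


Interval decomposition of M: I[1,2], I[2,2], I[2,6], I[4,4], I[5,6]^2, I[6,6].
HN type (ℓ=7): μ^(1)=41; μ^(2)=13; μ^(3)=25/3; μ^(4)=-1; μ^(5)=-8; μ^(6)=-15; μ^(7)=-29

((0, 0, 0, 1, 0, 0); (1, 1, 0, 0, 0, 0); (0, 0, 0, 1, 1, 1); (0, 0, 1, 0, 0, 0); (0, 0, 0, 0, 2, 2); (0, 2, 0, 0, 0, 0); (0, 0, 0, 0, 0, 1))


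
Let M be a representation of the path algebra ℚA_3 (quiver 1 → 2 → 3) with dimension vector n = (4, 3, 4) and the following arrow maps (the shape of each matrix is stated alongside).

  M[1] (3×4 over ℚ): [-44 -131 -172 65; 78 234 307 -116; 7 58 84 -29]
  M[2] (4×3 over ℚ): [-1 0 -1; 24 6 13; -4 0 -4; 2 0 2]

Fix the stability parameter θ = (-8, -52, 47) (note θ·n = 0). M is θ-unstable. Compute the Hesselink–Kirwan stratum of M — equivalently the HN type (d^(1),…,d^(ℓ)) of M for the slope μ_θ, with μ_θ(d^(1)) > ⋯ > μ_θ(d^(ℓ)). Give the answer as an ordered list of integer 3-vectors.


Via rank(M_{q-1}∘⋯∘M_p): M ≅ I[1,1], I[1,2], I[1,3]^2, I[3,3]^2.
μ_θ-semistable layers: μ^(1)=47; μ^(2)=-8; μ^(3)=-30

((0, 0, 4); (1, 0, 0); (3, 3, 0))


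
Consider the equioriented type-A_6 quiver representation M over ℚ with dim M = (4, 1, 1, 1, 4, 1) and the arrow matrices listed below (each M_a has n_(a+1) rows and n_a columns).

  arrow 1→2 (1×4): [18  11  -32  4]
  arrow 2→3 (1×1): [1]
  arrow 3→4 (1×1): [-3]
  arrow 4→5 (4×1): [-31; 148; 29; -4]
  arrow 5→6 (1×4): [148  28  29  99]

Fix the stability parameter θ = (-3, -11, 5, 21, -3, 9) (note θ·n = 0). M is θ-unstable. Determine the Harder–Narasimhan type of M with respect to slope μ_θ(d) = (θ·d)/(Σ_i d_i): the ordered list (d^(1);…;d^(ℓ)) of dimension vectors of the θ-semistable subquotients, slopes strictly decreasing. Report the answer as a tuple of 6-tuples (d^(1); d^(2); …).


Via rank(M_{q-1}∘⋯∘M_p): M ≅ I[1,1]^3, I[1,6], I[5,5]^3.
μ_θ-semistable layers: μ^(1)=9; μ^(2)=5; μ^(3)=-3; μ^(4)=-7

((0, 0, 0, 1, 1, 1); (0, 0, 1, 0, 0, 0); (3, 0, 0, 0, 3, 0); (1, 1, 0, 0, 0, 0))


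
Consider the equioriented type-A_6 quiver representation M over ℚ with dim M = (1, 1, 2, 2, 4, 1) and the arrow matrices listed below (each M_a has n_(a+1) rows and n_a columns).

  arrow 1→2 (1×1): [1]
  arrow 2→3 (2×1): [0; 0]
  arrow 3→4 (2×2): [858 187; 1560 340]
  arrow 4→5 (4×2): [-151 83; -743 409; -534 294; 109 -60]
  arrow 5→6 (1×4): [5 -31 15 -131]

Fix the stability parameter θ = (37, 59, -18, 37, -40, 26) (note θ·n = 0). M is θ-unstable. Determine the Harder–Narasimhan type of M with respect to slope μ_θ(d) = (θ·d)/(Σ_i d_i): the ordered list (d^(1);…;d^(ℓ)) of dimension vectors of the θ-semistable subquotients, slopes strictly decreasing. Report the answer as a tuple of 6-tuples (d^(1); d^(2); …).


Via rank(M_{q-1}∘⋯∘M_p): M ≅ I[1,2], I[3,3], I[3,6], I[4,5], I[5,5]^2.
μ_θ-semistable layers: μ^(1)=59; μ^(2)=37; μ^(3)=26; μ^(4)=-3/2; μ^(5)=-18; μ^(6)=-40

((0, 1, 0, 0, 0, 0); (1, 0, 0, 0, 0, 0); (0, 0, 0, 0, 0, 1); (0, 0, 0, 2, 2, 0); (0, 0, 2, 0, 0, 0); (0, 0, 0, 0, 2, 0))


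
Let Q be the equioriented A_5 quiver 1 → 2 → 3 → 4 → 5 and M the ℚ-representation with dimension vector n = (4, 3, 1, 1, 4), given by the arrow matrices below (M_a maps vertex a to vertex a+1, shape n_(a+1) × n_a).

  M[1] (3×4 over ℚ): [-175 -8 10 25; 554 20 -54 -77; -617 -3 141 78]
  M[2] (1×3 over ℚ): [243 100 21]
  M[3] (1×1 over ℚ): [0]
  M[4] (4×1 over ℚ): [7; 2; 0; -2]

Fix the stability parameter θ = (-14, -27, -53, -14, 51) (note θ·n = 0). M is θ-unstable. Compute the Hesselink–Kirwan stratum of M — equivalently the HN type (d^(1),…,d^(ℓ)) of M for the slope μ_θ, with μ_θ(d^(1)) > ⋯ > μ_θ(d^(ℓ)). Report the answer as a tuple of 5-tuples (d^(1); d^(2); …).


Interval decomposition of M: I[1,1], I[1,2]^2, I[1,3], I[4,5], I[5,5]^3.
HN type (ℓ=4): μ^(1)=51; μ^(2)=-14; μ^(3)=-41/2; μ^(4)=-94/3

((0, 0, 0, 0, 4); (1, 0, 0, 1, 0); (2, 2, 0, 0, 0); (1, 1, 1, 0, 0))


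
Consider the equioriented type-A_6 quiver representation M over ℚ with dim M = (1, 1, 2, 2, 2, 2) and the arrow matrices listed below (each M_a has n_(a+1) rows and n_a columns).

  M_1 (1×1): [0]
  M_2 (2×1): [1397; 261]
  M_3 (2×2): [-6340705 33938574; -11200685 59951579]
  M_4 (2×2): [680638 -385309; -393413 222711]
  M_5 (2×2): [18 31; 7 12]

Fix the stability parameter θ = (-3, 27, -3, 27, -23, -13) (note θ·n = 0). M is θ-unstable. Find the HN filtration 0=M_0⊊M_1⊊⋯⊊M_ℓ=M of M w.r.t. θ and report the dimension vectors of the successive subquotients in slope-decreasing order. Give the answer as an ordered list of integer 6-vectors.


Barcode: M ≅ I[1,1], I[2,6], I[3,6]. HN layers by μ_θ (2 steps, strictly decreasing):
  μ^(1)=3; μ^(2)=-3

((0, 1, 1, 1, 1, 1); (1, 0, 1, 1, 1, 1))
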